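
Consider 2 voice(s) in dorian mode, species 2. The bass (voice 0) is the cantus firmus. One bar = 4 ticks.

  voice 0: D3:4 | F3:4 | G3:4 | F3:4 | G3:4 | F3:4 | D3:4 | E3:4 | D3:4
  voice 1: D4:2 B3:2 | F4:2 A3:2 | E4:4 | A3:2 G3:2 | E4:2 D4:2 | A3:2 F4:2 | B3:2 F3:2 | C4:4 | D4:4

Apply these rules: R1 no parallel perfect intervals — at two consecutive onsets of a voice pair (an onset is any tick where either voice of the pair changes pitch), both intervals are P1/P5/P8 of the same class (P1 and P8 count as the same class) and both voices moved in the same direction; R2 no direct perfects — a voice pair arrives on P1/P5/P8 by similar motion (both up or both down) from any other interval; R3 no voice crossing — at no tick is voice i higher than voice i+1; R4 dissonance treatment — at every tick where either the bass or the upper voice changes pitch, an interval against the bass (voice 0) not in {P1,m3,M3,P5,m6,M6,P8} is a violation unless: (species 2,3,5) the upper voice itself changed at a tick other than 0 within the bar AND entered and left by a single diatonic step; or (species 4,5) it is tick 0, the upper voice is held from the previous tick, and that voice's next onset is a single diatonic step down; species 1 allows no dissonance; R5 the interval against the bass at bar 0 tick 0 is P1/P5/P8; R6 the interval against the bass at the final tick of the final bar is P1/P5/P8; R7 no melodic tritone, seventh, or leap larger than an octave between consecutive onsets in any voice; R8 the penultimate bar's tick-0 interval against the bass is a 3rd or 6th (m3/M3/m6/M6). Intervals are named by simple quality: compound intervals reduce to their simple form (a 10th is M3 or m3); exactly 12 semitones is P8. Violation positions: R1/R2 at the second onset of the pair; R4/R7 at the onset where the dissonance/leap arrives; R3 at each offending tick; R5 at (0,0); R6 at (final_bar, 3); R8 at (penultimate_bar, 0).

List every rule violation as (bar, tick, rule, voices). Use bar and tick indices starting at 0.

bar 0: v0=D3 v1=D4 downbeat P8
bar 1: v0=F3 v1=F4 downbeat P8
bar 2: v0=G3 v1=E4 downbeat M6
bar 3: v0=F3 v1=A3 downbeat M3
bar 4: v0=G3 v1=E4 downbeat M6
bar 5: v0=F3 v1=A3 downbeat M3
bar 6: v0=D3 v1=B3 downbeat M6
bar 7: v0=E3 v1=C4 downbeat m6
bar 8: v0=D3 v1=D4 downbeat P8
  -> R2 @ bar 1 tick 0 v(0, 1): D3/B3 M6 -> F3/F4 P8 similar
  -> R7 @ bar 1 tick 0 v(1,): B3->F4 leap 6st
  -> R4 @ bar 3 tick 2 v(0, 1): F3/G3 M2 untreated
  -> R7 @ bar 6 tick 0 v(1,): F4->B3 leap 6st
  -> R7 @ bar 6 tick 2 v(1,): B3->F3 leap 6st

(1, 0, R2, (0, 1))
(1, 0, R7, (1,))
(3, 2, R4, (0, 1))
(6, 0, R7, (1,))
(6, 2, R7, (1,))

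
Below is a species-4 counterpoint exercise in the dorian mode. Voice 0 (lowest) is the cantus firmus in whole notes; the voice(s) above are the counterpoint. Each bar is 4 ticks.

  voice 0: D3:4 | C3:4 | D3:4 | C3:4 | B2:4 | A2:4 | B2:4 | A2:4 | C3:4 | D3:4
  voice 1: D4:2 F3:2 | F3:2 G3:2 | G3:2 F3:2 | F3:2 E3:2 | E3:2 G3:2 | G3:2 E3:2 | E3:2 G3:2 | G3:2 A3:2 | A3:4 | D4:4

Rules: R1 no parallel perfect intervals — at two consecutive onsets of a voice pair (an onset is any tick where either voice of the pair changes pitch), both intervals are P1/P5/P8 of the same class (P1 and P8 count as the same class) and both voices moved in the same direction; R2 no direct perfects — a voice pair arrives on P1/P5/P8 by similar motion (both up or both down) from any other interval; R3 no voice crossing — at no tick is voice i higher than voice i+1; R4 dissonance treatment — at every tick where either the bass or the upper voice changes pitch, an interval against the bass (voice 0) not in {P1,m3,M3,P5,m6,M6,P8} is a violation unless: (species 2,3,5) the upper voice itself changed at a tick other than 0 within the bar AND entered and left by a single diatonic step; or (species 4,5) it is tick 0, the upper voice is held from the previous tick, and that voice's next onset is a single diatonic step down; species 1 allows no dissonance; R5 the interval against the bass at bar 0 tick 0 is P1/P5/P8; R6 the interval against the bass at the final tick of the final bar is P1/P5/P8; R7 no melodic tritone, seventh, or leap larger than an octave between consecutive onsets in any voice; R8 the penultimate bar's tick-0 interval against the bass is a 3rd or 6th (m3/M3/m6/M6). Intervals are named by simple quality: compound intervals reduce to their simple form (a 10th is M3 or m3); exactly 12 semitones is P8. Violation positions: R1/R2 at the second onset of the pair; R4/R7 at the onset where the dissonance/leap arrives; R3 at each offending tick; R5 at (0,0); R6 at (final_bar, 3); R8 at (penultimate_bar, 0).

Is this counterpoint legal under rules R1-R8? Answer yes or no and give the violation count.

bar 0: v0=D3 v1=D4 (P8)
bar 1: v0=C3 v1=F3 (P4)
bar 2: v0=D3 v1=G3 (P4)
bar 3: v0=C3 v1=F3 (P4)
bar 4: v0=B2 v1=E3 (P4)
bar 5: v0=A2 v1=G3 (m7)
bar 6: v0=B2 v1=E3 (P4)
bar 7: v0=A2 v1=G3 (m7)
bar 8: v0=C3 v1=A3 (M6)
bar 9: v0=D3 v1=D4 (P8)
  R4 @ bar1.0: C3/F3 P4 untreated
  R4 @ bar4.0: B2/E3 P4 untreated
  R4 @ bar5.0: A2/G3 m7 untreated
  R4 @ bar6.0: B2/E3 P4 untreated
  R4 @ bar7.0: A2/G3 m7 untreated
  R2 @ bar9.0: C3/A3 M6 -> D3/D4 P8 similar

No (6 violations)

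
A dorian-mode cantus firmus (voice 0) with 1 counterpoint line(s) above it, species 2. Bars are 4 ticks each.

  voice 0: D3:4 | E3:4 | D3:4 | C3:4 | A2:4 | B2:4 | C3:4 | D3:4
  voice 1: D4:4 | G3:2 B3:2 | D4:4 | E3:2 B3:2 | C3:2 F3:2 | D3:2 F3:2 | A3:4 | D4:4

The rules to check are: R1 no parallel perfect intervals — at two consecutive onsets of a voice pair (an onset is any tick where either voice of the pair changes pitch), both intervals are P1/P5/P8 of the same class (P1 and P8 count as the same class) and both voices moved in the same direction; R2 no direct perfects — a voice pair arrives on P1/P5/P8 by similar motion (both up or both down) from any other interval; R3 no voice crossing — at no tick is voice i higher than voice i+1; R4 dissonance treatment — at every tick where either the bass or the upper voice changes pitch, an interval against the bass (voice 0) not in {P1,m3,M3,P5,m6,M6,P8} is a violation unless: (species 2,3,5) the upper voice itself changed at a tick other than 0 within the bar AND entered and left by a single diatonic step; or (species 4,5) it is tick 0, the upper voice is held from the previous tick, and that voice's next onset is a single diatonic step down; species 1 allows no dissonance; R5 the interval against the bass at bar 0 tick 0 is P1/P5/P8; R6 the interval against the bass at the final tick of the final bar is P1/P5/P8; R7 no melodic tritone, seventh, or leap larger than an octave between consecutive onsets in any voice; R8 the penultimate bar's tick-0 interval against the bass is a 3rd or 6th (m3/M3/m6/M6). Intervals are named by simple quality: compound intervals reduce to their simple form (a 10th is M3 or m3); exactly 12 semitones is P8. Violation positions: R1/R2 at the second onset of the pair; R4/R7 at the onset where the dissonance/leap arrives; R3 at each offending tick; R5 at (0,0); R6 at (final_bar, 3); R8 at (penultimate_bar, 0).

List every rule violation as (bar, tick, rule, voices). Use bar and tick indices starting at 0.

(3, 0, R7, (1,))
(3, 2, R4, (0, 1))
(4, 0, R7, (1,))
(5, 2, R4, (0, 1))
(7, 0, R2, (0, 1))

bar 0: v0=D3 v1=D4 downbeat P8
bar 1: v0=E3 v1=G3 downbeat m3
bar 2: v0=D3 v1=D4 downbeat P8
bar 3: v0=C3 v1=E3 downbeat M3
bar 4: v0=A2 v1=C3 downbeat m3
bar 5: v0=B2 v1=D3 downbeat m3
bar 6: v0=C3 v1=A3 downbeat M6
bar 7: v0=D3 v1=D4 downbeat P8
  -> R7 @ bar 3 tick 0 v(1,): D4->E3 leap 10st
  -> R4 @ bar 3 tick 2 v(0, 1): C3/B3 M7 untreated
  -> R7 @ bar 4 tick 0 v(1,): B3->C3 leap 11st
  -> R4 @ bar 5 tick 2 v(0, 1): B2/F3 TT untreated
  -> R2 @ bar 7 tick 0 v(0, 1): C3/A3 M6 -> D3/D4 P8 similar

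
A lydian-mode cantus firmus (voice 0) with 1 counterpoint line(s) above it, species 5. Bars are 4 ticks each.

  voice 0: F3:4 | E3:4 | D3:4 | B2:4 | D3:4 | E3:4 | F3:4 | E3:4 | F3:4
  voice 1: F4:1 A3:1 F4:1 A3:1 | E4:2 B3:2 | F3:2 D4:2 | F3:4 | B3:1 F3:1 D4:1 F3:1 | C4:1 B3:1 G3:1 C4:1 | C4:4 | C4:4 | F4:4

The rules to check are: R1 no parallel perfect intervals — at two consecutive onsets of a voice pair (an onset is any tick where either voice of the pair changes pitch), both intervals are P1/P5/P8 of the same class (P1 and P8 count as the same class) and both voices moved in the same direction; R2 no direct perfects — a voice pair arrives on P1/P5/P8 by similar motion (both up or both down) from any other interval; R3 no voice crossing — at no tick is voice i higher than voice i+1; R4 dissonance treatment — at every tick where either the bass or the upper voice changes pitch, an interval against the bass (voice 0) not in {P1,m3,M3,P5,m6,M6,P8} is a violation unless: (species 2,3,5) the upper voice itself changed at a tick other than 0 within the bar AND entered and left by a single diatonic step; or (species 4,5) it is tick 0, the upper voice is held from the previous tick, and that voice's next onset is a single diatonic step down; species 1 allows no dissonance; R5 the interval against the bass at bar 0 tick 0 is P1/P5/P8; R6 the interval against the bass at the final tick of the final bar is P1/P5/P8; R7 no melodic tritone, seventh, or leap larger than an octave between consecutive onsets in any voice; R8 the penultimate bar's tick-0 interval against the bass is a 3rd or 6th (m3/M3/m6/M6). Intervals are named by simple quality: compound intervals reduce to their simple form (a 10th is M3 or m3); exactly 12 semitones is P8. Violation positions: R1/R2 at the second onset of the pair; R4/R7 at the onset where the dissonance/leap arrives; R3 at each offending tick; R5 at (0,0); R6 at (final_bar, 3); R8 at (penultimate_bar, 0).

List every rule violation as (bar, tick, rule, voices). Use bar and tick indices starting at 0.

(2, 0, R7, (1,))
(3, 0, R4, (0, 1))
(4, 0, R7, (1,))
(4, 1, R7, (1,))
(8, 0, R2, (0, 1))

bar 0: v0=F3 v1=F4 downbeat P8
bar 1: v0=E3 v1=E4 downbeat P8
bar 2: v0=D3 v1=F3 downbeat m3
bar 3: v0=B2 v1=F3 downbeat TT
bar 4: v0=D3 v1=B3 downbeat M6
bar 5: v0=E3 v1=C4 downbeat m6
bar 6: v0=F3 v1=C4 downbeat P5
bar 7: v0=E3 v1=C4 downbeat m6
bar 8: v0=F3 v1=F4 downbeat P8
  -> R7 @ bar 2 tick 0 v(1,): B3->F3 leap 6st
  -> R4 @ bar 3 tick 0 v(0, 1): B2/F3 TT untreated
  -> R7 @ bar 4 tick 0 v(1,): F3->B3 leap 6st
  -> R7 @ bar 4 tick 1 v(1,): B3->F3 leap 6st
  -> R2 @ bar 8 tick 0 v(0, 1): E3/C4 m6 -> F3/F4 P8 similar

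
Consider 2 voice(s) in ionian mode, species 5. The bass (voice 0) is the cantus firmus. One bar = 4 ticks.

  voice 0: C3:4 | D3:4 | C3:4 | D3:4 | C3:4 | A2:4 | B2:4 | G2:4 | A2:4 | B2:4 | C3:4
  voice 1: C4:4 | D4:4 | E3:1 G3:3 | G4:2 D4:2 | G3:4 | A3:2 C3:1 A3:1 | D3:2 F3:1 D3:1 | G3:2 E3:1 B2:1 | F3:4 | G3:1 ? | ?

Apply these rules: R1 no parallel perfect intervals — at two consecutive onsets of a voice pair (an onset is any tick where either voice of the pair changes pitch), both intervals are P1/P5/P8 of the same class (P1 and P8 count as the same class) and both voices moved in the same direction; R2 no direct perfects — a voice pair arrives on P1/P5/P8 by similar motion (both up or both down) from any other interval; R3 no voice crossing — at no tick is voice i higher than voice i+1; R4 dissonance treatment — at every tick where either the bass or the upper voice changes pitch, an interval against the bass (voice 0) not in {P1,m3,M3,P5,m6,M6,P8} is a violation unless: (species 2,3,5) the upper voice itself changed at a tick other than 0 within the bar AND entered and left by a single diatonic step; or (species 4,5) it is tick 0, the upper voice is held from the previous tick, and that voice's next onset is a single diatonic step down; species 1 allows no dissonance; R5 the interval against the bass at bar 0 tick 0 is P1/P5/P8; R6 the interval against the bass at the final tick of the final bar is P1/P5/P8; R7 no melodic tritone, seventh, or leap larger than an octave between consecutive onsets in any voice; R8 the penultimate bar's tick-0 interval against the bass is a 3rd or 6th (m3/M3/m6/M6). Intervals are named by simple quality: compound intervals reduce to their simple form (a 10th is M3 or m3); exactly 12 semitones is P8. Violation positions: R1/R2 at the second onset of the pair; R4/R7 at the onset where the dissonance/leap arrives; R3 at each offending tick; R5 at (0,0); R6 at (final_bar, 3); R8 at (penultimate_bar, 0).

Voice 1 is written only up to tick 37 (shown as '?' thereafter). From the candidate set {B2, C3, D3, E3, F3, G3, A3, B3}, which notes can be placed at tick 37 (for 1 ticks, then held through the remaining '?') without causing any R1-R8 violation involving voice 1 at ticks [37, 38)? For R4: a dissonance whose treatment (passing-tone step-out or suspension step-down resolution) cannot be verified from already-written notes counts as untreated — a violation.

B2: legal
C3: violates R4
D3: legal
E3: violates R4
F3: violates R4
G3: legal
A3: violates R4
B3: legal

{B2, B3, D3, G3}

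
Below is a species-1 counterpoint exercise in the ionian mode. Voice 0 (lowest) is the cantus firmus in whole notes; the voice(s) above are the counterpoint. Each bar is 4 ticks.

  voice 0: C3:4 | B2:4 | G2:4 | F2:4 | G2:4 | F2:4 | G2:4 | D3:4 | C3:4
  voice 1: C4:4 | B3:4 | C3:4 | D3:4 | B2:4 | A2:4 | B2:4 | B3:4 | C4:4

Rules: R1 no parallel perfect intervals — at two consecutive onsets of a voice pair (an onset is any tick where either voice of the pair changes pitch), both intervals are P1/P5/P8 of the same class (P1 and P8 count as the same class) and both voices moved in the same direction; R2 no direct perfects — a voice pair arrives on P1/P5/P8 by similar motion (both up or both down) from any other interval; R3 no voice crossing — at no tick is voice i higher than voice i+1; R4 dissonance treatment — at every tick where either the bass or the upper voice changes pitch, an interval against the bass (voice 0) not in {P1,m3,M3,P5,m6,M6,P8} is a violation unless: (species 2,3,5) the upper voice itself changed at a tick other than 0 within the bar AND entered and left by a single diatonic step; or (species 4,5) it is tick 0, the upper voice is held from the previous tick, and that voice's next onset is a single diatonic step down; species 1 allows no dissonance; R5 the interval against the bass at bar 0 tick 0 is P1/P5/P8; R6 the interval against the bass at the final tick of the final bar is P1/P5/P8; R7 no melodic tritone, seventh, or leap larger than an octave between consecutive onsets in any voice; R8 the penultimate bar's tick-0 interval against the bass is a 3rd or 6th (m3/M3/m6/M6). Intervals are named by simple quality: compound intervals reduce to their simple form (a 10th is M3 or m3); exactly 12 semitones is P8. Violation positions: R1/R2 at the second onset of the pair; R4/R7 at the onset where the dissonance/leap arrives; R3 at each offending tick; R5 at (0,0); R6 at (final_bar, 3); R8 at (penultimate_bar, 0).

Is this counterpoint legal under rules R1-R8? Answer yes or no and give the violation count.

No (3 violations)

bar 0: v0=C3 v1=C4 (P8)
bar 1: v0=B2 v1=B3 (P8)
bar 2: v0=G2 v1=C3 (P4)
bar 3: v0=F2 v1=D3 (M6)
bar 4: v0=G2 v1=B2 (M3)
bar 5: v0=F2 v1=A2 (M3)
bar 6: v0=G2 v1=B2 (M3)
bar 7: v0=D3 v1=B3 (M6)
bar 8: v0=C3 v1=C4 (P8)
  R1 @ bar1.0: C3/C4 P8 -> B2/B3 P8 similar
  R4 @ bar2.0: G2/C3 P4 untreated
  R7 @ bar2.0: B3->C3 leap 11st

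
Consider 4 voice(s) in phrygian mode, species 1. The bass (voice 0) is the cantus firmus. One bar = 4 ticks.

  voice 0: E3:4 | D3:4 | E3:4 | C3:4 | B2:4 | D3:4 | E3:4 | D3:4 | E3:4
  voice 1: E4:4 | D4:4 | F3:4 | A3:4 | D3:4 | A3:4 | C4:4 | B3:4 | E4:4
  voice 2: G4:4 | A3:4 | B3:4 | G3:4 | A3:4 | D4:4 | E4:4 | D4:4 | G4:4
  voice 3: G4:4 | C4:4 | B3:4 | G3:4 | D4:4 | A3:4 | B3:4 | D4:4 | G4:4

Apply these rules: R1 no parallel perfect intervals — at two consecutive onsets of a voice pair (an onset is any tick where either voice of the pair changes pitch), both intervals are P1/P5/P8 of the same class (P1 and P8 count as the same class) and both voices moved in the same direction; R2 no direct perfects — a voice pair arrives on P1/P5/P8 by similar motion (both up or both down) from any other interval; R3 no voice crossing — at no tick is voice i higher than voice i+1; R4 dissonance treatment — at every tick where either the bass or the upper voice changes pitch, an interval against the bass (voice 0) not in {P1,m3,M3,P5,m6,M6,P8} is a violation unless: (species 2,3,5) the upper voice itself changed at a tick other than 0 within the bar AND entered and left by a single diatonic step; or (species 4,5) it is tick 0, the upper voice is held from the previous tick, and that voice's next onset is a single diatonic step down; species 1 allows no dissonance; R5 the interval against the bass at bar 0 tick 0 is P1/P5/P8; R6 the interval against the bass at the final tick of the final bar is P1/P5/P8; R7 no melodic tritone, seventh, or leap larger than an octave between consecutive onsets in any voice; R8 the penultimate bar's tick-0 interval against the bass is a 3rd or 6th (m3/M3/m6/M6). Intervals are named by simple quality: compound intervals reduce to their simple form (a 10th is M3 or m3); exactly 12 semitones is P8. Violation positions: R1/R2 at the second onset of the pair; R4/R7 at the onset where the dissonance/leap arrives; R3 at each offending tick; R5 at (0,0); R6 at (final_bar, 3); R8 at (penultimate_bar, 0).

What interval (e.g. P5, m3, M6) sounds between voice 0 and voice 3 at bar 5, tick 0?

voice 0=D3 voice 3=A3 -> P5

P5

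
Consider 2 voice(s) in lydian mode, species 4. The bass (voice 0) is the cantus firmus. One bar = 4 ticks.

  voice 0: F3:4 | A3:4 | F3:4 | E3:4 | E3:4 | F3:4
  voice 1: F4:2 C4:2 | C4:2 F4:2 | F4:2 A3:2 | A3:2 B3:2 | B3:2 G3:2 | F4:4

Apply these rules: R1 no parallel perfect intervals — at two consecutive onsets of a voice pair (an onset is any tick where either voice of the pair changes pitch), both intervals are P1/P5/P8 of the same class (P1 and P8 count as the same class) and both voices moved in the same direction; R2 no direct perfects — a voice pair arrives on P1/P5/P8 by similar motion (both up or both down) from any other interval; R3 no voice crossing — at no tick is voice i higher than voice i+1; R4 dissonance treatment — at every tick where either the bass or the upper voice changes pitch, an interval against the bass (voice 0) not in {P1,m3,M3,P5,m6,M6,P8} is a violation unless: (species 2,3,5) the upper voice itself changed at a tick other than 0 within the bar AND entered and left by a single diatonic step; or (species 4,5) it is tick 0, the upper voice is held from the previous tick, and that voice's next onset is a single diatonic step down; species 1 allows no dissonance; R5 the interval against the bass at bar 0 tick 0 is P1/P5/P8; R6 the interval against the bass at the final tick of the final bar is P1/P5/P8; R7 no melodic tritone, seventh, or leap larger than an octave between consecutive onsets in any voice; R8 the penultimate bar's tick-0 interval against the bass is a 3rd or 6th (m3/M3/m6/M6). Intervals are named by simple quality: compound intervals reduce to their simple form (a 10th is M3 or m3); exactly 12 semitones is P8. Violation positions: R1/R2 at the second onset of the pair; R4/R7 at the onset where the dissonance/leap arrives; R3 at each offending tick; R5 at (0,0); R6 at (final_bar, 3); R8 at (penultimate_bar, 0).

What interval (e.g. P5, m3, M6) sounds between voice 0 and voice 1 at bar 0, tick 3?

P5

voice 0=F3 voice 1=C4 -> P5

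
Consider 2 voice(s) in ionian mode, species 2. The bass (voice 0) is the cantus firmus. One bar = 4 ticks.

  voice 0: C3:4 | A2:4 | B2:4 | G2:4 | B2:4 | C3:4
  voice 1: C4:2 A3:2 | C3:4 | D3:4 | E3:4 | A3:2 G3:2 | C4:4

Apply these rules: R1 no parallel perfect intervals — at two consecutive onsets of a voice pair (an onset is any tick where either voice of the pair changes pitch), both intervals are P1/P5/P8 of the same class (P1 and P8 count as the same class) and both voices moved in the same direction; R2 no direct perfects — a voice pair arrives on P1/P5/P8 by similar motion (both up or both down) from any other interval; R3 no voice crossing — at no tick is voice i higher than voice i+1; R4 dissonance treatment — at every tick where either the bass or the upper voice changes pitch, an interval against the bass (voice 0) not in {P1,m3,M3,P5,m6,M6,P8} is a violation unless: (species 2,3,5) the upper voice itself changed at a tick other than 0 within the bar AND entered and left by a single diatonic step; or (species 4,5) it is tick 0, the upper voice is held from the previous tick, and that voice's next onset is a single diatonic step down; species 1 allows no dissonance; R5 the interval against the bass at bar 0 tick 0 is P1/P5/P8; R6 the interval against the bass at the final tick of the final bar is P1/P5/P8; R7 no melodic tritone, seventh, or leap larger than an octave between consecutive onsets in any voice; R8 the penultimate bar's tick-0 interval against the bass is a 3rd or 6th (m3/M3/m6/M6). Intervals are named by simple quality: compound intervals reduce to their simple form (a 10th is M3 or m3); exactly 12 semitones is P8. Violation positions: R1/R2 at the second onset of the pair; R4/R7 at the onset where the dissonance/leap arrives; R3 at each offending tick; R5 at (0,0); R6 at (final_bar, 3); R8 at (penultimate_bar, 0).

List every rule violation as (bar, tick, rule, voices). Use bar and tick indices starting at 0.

bar 0: v0=C3 v1=C4 downbeat P8
bar 1: v0=A2 v1=C3 downbeat m3
bar 2: v0=B2 v1=D3 downbeat m3
bar 3: v0=G2 v1=E3 downbeat M6
bar 4: v0=B2 v1=A3 downbeat m7
bar 5: v0=C3 v1=C4 downbeat P8
  -> R4 @ bar 4 tick 0 v(0, 1): B2/A3 m7 untreated
  -> R8 @ bar 4 tick 0 v(0, 1): penult m7 not 3rd/6th
  -> R2 @ bar 5 tick 0 v(0, 1): B2/G3 m6 -> C3/C4 P8 similar

(4, 0, R4, (0, 1))
(4, 0, R8, (0, 1))
(5, 0, R2, (0, 1))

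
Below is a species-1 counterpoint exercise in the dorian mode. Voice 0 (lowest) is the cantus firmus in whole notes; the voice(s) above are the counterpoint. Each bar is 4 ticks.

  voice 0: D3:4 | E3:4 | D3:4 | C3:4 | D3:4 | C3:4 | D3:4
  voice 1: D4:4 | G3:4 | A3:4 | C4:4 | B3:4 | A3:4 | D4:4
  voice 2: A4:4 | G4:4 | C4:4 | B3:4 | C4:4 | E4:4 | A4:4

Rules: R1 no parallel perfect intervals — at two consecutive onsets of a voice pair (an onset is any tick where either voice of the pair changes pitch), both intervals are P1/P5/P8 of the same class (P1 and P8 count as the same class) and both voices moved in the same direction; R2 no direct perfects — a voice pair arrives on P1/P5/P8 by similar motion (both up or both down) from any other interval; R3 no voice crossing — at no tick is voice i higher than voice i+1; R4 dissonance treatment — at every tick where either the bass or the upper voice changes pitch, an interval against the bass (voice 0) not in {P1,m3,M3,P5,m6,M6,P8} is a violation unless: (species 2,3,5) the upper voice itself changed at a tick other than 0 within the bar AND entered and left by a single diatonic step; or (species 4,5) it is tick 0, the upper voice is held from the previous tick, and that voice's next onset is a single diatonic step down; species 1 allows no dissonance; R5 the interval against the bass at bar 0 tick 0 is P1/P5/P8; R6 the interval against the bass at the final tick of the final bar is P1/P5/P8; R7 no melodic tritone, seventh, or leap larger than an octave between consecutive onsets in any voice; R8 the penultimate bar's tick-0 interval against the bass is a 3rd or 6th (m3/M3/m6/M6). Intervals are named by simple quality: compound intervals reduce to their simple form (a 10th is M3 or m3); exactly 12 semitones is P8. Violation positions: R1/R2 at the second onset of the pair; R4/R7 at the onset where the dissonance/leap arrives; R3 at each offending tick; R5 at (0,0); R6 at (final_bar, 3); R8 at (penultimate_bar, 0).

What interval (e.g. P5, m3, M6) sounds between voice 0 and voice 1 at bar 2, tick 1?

voice 0=D3 voice 1=A3 -> P5

P5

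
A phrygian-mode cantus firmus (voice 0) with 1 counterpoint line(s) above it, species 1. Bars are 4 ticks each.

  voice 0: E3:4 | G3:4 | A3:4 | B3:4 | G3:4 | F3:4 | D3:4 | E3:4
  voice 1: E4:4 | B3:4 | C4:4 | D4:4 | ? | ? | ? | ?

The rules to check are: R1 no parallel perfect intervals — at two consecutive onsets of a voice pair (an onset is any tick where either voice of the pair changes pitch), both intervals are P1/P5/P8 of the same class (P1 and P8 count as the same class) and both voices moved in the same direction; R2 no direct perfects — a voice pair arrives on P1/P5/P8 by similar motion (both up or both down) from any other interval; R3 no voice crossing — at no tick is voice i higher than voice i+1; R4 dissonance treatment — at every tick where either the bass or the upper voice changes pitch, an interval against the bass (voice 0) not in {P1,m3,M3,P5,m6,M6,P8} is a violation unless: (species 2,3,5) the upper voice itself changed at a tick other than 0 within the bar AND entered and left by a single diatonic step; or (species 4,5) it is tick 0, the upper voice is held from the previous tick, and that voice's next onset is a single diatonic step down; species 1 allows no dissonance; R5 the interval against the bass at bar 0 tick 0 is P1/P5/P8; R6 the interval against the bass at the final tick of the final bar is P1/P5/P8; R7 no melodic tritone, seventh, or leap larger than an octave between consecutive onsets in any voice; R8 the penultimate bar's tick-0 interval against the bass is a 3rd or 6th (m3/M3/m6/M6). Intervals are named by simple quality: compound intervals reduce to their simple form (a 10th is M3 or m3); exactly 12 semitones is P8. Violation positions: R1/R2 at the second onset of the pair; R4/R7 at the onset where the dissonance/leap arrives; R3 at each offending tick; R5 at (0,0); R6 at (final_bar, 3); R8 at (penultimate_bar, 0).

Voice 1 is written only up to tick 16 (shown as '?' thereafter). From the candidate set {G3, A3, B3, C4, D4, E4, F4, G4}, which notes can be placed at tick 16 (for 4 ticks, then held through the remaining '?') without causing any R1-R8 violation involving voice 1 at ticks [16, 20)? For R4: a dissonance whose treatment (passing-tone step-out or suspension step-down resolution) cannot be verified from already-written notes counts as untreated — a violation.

{B3, D4, E4, G4}

G3: violates R2
A3: violates R4
B3: legal
C4: violates R4
D4: legal
E4: legal
F4: violates R4
G4: legal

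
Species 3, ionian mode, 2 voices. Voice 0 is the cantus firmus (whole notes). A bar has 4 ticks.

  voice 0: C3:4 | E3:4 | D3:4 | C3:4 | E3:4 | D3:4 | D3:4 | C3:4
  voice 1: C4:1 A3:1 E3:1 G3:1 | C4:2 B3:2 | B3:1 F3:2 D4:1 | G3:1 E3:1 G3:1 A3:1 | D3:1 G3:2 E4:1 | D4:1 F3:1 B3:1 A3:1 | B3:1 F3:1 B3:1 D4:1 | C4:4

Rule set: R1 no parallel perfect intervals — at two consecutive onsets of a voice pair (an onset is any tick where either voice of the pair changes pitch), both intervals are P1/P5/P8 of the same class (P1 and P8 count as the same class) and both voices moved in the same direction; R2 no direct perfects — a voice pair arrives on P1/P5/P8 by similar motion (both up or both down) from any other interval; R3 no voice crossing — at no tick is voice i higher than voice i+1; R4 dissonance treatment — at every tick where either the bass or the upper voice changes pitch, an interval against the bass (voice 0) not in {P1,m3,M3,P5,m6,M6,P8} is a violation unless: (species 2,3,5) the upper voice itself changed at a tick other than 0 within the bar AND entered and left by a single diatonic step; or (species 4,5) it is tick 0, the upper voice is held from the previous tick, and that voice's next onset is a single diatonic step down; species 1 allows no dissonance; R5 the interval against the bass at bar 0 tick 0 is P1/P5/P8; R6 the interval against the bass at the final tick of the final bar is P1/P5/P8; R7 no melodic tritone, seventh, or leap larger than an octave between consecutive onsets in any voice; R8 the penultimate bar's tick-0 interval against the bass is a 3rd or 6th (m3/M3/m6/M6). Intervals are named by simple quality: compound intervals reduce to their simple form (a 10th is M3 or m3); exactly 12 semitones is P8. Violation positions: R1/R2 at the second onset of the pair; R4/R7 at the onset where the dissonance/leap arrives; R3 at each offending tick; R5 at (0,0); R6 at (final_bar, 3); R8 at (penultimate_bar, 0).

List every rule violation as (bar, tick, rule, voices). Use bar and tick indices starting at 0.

(2, 1, R7, (1,))
(3, 0, R2, (0, 1))
(4, 0, R3, (0, 1))
(4, 0, R4, (0, 1))
(5, 0, R1, (0, 1))
(5, 2, R7, (1,))
(6, 1, R7, (1,))
(6, 2, R7, (1,))
(7, 0, R1, (0, 1))

bar 0: v0=C3 v1=C4 downbeat P8
bar 1: v0=E3 v1=C4 downbeat m6
bar 2: v0=D3 v1=B3 downbeat M6
bar 3: v0=C3 v1=G3 downbeat P5
bar 4: v0=E3 v1=D3 downbeat M2
bar 5: v0=D3 v1=D4 downbeat P8
bar 6: v0=D3 v1=B3 downbeat M6
bar 7: v0=C3 v1=C4 downbeat P8
  -> R7 @ bar 2 tick 1 v(1,): B3->F3 leap 6st
  -> R2 @ bar 3 tick 0 v(0, 1): D3/D4 P8 -> C3/G3 P5 similar
  -> R3 @ bar 4 tick 0 v(0, 1): E3 above D3
  -> R4 @ bar 4 tick 0 v(0, 1): E3/D3 M2 untreated
  -> R1 @ bar 5 tick 0 v(0, 1): E3/E4 P8 -> D3/D4 P8 similar
  -> R7 @ bar 5 tick 2 v(1,): F3->B3 leap 6st
  -> R7 @ bar 6 tick 1 v(1,): B3->F3 leap 6st
  -> R7 @ bar 6 tick 2 v(1,): F3->B3 leap 6st
  -> R1 @ bar 7 tick 0 v(0, 1): D3/D4 P8 -> C3/C4 P8 similar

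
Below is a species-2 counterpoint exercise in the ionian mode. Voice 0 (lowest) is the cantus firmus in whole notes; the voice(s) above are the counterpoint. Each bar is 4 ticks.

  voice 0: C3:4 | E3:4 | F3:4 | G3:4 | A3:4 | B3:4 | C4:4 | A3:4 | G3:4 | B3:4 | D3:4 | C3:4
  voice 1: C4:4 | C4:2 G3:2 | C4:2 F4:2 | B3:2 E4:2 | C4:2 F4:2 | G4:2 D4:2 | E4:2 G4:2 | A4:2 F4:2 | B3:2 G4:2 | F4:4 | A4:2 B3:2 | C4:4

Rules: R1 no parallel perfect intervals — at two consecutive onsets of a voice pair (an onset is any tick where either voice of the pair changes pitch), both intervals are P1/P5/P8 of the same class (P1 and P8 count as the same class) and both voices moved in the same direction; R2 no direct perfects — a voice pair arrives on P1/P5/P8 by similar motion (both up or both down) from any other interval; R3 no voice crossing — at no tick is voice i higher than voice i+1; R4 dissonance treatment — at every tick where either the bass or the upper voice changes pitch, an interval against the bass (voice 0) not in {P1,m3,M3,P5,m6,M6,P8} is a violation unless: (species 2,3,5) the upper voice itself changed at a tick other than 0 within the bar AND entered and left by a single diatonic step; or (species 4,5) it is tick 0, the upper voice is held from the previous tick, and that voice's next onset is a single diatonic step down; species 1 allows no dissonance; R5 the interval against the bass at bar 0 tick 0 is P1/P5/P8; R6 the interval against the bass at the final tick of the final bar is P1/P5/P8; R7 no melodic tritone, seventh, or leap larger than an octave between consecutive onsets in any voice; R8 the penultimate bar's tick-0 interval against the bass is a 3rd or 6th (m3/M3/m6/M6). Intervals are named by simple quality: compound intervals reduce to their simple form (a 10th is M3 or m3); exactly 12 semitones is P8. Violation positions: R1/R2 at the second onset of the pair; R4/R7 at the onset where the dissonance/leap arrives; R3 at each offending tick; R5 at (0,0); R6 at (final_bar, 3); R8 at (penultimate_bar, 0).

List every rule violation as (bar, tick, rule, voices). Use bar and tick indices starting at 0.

bar 0: v0=C3 v1=C4 downbeat P8
bar 1: v0=E3 v1=C4 downbeat m6
bar 2: v0=F3 v1=C4 downbeat P5
bar 3: v0=G3 v1=B3 downbeat M3
bar 4: v0=A3 v1=C4 downbeat m3
bar 5: v0=B3 v1=G4 downbeat m6
bar 6: v0=C4 v1=E4 downbeat M3
bar 7: v0=A3 v1=A4 downbeat P8
bar 8: v0=G3 v1=B3 downbeat M3
bar 9: v0=B3 v1=F4 downbeat TT
bar 10: v0=D3 v1=A4 downbeat P5
bar 11: v0=C3 v1=C4 downbeat P8
  -> R2 @ bar 2 tick 0 v(0, 1): E3/G3 m3 -> F3/C4 P5 similar
  -> R7 @ bar 3 tick 0 v(1,): F4->B3 leap 6st
  -> R7 @ bar 8 tick 0 v(1,): F4->B3 leap 6st
  -> R4 @ bar 9 tick 0 v(0, 1): B3/F4 TT untreated
  -> R8 @ bar 10 tick 0 v(0, 1): penult P5 not 3rd/6th
  -> R7 @ bar 10 tick 2 v(1,): A4->B3 leap 10st

(2, 0, R2, (0, 1))
(3, 0, R7, (1,))
(8, 0, R7, (1,))
(9, 0, R4, (0, 1))
(10, 0, R8, (0, 1))
(10, 2, R7, (1,))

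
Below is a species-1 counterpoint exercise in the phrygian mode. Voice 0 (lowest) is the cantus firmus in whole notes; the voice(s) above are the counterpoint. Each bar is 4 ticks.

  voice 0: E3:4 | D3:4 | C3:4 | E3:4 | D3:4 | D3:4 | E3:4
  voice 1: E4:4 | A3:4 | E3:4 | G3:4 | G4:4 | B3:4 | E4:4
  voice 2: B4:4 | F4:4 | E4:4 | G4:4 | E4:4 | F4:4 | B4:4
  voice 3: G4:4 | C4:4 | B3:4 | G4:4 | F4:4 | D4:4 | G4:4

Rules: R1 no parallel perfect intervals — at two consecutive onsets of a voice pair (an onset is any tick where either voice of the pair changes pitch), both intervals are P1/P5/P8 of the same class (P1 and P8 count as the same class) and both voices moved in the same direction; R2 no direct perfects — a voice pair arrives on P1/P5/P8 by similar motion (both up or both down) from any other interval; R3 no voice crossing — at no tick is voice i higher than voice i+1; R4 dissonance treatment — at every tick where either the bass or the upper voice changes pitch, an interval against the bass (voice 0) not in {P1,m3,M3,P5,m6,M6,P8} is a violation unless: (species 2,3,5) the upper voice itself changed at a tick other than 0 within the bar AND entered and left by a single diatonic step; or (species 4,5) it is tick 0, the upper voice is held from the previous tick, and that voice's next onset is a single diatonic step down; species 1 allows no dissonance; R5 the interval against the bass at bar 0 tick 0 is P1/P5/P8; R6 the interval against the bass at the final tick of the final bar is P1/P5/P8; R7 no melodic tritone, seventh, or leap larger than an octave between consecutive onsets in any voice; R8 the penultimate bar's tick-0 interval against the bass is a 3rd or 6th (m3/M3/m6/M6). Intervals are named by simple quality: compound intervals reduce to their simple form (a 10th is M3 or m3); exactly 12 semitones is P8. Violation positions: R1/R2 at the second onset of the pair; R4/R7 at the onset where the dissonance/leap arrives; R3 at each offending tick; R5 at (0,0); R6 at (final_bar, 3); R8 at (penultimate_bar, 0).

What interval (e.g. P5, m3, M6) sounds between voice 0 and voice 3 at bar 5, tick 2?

voice 0=D3 voice 3=D4 -> P8

P8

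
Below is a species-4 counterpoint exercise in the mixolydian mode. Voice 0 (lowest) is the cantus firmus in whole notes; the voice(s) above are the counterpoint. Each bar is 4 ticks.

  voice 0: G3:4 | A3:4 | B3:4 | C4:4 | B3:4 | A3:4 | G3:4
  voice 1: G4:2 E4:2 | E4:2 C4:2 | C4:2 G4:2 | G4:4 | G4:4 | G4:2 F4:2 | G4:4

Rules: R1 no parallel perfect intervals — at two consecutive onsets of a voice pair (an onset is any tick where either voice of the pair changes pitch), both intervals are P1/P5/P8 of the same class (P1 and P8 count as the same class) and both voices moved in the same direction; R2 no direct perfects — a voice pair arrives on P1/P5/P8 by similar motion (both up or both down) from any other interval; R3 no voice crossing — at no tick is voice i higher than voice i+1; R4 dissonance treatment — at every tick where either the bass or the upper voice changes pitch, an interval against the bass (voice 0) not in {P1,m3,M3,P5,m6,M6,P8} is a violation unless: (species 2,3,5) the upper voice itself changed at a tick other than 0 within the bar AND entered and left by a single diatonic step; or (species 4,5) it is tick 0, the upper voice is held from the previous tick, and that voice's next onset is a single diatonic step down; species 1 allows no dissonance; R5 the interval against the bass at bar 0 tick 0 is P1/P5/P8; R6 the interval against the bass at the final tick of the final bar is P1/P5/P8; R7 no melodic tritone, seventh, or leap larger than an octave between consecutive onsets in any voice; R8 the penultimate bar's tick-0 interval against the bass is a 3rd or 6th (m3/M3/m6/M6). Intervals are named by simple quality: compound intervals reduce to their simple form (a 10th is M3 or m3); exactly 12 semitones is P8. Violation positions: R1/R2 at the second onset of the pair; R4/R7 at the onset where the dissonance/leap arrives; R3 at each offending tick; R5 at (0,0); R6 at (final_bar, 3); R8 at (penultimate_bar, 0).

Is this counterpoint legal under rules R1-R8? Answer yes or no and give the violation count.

No (2 violations)

bar 0: v0=G3 v1=G4 (P8)
bar 1: v0=A3 v1=E4 (P5)
bar 2: v0=B3 v1=C4 (m2)
bar 3: v0=C4 v1=G4 (P5)
bar 4: v0=B3 v1=G4 (m6)
bar 5: v0=A3 v1=G4 (m7)
bar 6: v0=G3 v1=G4 (P8)
  R4 @ bar2.0: B3/C4 m2 untreated
  R8 @ bar5.0: penult m7 not 3rd/6th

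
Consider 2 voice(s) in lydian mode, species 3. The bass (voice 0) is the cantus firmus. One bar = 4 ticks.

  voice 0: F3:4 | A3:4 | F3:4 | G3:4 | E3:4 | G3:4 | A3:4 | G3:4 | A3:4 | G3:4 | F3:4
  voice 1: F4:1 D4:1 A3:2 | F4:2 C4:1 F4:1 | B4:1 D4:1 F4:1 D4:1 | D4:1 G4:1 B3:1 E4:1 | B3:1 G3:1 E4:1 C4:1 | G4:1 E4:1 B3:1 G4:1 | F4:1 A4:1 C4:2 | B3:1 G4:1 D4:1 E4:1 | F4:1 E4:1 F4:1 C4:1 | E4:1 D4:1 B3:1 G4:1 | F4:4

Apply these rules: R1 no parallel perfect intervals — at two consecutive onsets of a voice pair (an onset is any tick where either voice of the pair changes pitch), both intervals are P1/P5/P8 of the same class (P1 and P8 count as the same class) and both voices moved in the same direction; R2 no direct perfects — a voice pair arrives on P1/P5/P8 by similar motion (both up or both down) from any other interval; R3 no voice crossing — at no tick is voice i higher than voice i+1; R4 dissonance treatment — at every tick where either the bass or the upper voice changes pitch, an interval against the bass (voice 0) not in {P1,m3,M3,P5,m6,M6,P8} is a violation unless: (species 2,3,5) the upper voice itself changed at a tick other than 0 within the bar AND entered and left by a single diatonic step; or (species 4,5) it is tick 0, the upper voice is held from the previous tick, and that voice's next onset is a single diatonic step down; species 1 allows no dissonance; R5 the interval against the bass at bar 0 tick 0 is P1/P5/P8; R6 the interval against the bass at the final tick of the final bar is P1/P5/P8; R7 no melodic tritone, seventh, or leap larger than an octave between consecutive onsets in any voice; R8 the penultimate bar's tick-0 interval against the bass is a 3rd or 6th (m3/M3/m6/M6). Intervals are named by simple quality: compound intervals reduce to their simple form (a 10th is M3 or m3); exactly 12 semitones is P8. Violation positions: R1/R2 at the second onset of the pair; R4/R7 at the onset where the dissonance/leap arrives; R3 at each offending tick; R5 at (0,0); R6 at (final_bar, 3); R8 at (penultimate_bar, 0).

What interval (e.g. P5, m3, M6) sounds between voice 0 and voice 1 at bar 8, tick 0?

m6

voice 0=A3 voice 1=F4 -> m6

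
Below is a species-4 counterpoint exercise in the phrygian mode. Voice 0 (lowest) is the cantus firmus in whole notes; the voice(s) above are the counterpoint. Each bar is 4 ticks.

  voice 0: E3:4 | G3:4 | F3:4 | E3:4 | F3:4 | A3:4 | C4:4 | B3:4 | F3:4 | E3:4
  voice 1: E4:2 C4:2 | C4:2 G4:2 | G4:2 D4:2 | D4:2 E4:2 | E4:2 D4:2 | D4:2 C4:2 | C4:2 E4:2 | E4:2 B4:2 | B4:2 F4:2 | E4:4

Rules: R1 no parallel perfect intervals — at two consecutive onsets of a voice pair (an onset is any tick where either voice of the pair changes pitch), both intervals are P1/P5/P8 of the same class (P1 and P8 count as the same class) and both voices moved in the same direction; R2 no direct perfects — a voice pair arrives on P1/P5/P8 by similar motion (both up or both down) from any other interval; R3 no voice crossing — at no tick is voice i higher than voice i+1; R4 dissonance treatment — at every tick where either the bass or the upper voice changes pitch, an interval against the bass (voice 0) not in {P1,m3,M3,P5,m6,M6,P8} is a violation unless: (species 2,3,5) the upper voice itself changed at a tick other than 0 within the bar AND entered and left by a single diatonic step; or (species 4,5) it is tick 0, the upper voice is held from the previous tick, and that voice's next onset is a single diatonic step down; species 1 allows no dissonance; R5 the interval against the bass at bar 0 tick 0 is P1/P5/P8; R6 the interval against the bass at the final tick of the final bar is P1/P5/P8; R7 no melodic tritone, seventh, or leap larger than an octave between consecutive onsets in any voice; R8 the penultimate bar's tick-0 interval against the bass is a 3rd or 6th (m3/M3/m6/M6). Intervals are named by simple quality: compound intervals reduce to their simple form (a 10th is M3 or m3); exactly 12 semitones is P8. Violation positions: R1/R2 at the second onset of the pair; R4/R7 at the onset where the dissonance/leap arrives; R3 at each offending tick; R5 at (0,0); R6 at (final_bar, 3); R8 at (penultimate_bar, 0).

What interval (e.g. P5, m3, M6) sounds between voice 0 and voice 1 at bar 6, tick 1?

P1

voice 0=C4 voice 1=C4 -> P1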